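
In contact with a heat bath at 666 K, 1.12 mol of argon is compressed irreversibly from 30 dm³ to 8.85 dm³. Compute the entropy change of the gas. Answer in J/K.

ΔS_gas = -11.4 J/K

Entropy is a state function, so ΔS_gas depends only on the end states.
For an isothermal ideal gas ΔS_gas = nR ln(V₂/V₁) = 1.12 × 8.314 × ln(8.85/30) = -11.4 J/K.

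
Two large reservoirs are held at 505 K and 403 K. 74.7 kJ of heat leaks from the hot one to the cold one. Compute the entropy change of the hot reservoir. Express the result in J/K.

ΔS_hot = -148 J/K

The hot reservoir loses heat Q, so ΔS_hot = −Q/T_H = −74700/505 = -148 J/K.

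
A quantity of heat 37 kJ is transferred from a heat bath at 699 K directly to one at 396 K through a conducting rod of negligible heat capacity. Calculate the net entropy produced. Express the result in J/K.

ΔS_hot = −Q/T_H = −37000/699 = -52.93 J/K and ΔS_cold = +Q/T_C = 37000/396 = 93.43 J/K.
ΔS_total = -52.93 + 93.43 = 40.5 J/K, positive as the second law requires.

ΔS_total = 40.5 J/K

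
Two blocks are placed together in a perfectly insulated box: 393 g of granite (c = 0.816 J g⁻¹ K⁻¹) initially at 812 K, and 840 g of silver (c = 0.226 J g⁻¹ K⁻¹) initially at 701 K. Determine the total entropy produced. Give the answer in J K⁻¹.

ΔS_total = 1.27 J/K

Energy balance: T_f = (m₁c₁T₁ + m₂c₂T₂)/(m₁c₁ + m₂c₂) = 770.72 K.
ΔS₁ = m₁c₁ ln(T_f/T₁) = 320.688 × ln(770.72/812) = -16.73 J/K.
ΔS₂ = m₂c₂ ln(T_f/T₂) = 189.84 × ln(770.72/701) = 18 J/K.
ΔS_total = -16.73 + 18 = 1.27 J/K.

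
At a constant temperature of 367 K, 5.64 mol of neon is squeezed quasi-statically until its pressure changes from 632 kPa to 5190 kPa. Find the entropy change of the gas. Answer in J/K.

ΔS_gas = -98.7 J/K

For an isothermal ideal gas ΔS_gas = nR ln(P₁/P₂) = 5.64 × 8.314 × ln(632/5190) = -98.7 J/K.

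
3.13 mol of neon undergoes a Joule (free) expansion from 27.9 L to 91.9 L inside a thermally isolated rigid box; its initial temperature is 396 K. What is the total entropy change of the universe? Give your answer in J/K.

ΔS_universe = 31 J/K

For an ideal gas in free expansion Q = 0 and W = 0, so T is unchanged.
Entropy is a state function; using a reversible isothermal path, ΔS_gas = nR ln(V₂/V₁) = 3.13 × 8.314 × ln(91.9/27.9) = 31 J/K.
The insulated surroundings exchange no heat, so ΔS_surr = 0 and ΔS_universe = ΔS_gas.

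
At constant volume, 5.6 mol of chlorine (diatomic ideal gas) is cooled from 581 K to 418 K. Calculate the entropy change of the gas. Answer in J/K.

ΔS = -38.3 J/K

At constant volume, ΔS = nC_V ln(T₂/T₁) with C_V = 5R/2 = 20.79 J mol⁻¹ K⁻¹.
ΔS = 5.6 × 20.79 × ln(418/581) = -38.3 J/K.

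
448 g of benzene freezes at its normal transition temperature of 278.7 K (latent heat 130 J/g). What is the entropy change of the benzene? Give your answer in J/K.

Heat released by the substance: Q = −mL = −448 × 130 = −58240 J.
At constant T, ΔS = Q_rev/T = −58240 / 278.7 = -209 J/K.

ΔS = -209 J/K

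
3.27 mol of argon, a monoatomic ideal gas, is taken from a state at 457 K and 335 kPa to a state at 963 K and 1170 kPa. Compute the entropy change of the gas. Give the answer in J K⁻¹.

ΔS = nC_p ln(T₂/T₁) − nR ln(P₂/P₁), with C_p = 5R/2 = 20.79 J mol⁻¹ K⁻¹ for a monoatomic ideal gas.
ΔS = 3.27 × [20.79 × ln(963/457) − 8.314 × ln(1170/335)] = 16.7 J/K.

ΔS = 16.7 J/K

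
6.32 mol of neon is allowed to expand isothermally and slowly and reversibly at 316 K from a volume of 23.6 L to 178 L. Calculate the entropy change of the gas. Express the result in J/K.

For an isothermal ideal gas ΔS_gas = nR ln(V₂/V₁) = 6.32 × 8.314 × ln(178/23.6) = 106 J/K.

ΔS_gas = 106 J/K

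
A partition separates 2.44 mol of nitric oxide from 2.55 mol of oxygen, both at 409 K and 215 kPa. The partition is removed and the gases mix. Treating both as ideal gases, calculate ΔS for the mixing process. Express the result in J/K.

ΔS_mix = 28.7 J/K

Mole fractions: x_A = 2.44/4.99 = 0.489, x_B = 0.511.
ΔS_mix = −R(n_A ln x_A + n_B ln x_B) = −8.314 × (2.44 ln 0.489 + 2.55 ln 0.511) = 28.7 J/K.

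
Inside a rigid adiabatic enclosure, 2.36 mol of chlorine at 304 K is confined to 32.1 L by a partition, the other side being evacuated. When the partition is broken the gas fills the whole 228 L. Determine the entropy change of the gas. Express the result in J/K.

ΔS_gas = 38.5 J/K

No heat is exchanged and no work is done, so the ideal-gas temperature stays constant.
Entropy is a state function; using a reversible isothermal path, ΔS_gas = nR ln(V₂/V₁) = 2.36 × 8.314 × ln(228/32.1) = 38.5 J/K.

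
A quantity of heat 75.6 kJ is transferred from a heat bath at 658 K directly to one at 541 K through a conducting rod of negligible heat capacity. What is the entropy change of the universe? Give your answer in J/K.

ΔS_total = 24.8 J/K

ΔS_hot = −Q/T_H = −75600/658 = -114.9 J/K and ΔS_cold = +Q/T_C = 75600/541 = 139.7 J/K.
ΔS_total = -114.9 + 139.7 = 24.8 J/K, positive as the second law requires.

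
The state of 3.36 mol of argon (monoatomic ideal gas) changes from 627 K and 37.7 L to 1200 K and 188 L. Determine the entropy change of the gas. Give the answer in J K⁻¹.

ΔS = 72.1 J/K

Entropy is a state function: ΔS = nC_V ln(T₂/T₁) + nR ln(V₂/V₁), with C_V = 3R/2 = 12.47 J mol⁻¹ K⁻¹ for a monoatomic ideal gas.
ΔS = 3.36 × [12.47 × ln(1200/627) + 8.314 × ln(188/37.7)] = 72.1 J/K.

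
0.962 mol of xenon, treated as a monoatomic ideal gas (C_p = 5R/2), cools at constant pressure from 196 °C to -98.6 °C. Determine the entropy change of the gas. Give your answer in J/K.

ΔS = -19.8 J/K

In kelvin: T₁ = 469.15 K, T₂ = 174.55 K. At constant pressure, ΔS = nC_p ln(T₂/T₁) with C_p = 5R/2 = 20.79 J mol⁻¹ K⁻¹.
ΔS = 0.962 × 20.79 × ln(174.55/469.15) = -19.8 J/K.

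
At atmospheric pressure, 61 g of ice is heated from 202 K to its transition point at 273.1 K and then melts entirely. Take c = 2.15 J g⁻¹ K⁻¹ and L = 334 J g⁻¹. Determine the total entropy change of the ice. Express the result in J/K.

ΔS = 114 J/K

Warming step: ΔS₁ = m c ln(T_tr/T_i) = 61 × 2.15 × ln(273.1/202) = 39.55 J/K.
Phase change: ΔS₂ = +mL/T_tr = 61 × 334 / 273.1 = 74.6 J/K.
ΔS_total = (39.55) + (74.6) = 114 J/K.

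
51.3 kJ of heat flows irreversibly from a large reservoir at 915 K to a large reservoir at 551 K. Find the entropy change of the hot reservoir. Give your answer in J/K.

ΔS_hot = -56.1 J/K

The hot reservoir loses heat Q, so ΔS_hot = −Q/T_H = −51300/915 = -56.1 J/K.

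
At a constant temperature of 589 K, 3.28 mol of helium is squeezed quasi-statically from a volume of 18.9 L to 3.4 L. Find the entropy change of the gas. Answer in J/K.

ΔS_gas = -46.8 J/K

For an isothermal ideal gas ΔS_gas = nR ln(V₂/V₁) = 3.28 × 8.314 × ln(3.4/18.9) = -46.8 J/K.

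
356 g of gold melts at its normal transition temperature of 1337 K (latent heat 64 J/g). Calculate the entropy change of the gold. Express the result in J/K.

ΔS = 17 J/K

Heat absorbed by the substance: Q = mL = 356 × 64 = 22784 J.
At constant T, ΔS = Q_rev/T = 22784 / 1337 = 17 J/K.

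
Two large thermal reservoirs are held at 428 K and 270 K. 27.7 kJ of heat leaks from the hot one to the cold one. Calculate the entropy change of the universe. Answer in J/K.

ΔS_total = 37.9 J/K

ΔS_hot = −Q/T_H = −27700/428 = -64.72 J/K and ΔS_cold = +Q/T_C = 27700/270 = 102.6 J/K.
ΔS_total = -64.72 + 102.6 = 37.9 J/K, positive as the second law requires.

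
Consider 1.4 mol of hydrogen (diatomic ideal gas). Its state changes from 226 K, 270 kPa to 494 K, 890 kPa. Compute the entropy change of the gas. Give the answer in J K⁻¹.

ΔS = nC_p ln(T₂/T₁) − nR ln(P₂/P₁), with C_p = 7R/2 = 29.1 J mol⁻¹ K⁻¹ for a diatomic ideal gas.
ΔS = 1.4 × [29.1 × ln(494/226) − 8.314 × ln(890/270)] = 18 J/K.

ΔS = 18 J/K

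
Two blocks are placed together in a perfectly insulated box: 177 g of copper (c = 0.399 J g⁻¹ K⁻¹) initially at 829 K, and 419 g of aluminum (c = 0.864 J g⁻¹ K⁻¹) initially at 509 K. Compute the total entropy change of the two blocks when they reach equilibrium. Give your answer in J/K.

ΔS_total = 7.82 J/K

Energy balance: T_f = (m₁c₁T₁ + m₂c₂T₂)/(m₁c₁ + m₂c₂) = 561.24 K.
ΔS₁ = m₁c₁ ln(T_f/T₁) = 70.623 × ln(561.24/829) = -27.55 J/K.
ΔS₂ = m₂c₂ ln(T_f/T₂) = 362.016 × ln(561.24/509) = 35.37 J/K.
ΔS_total = -27.55 + 35.37 = 7.82 J/K.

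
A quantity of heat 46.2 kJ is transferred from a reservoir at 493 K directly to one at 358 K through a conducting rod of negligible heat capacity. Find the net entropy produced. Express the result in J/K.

ΔS_total = 35.3 J/K

ΔS_hot = −Q/T_H = −46200/493 = -93.712 J/K and ΔS_cold = +Q/T_C = 46200/358 = 129.05 J/K.
ΔS_total = -93.712 + 129.05 = 35.3 J/K, positive as the second law requires.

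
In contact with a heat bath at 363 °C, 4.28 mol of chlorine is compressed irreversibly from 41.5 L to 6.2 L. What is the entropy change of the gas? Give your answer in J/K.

ΔS_gas = -67.7 J/K

Entropy is a state function, so ΔS_gas depends only on the end states.
For an isothermal ideal gas ΔS_gas = nR ln(V₂/V₁) = 4.28 × 8.314 × ln(6.2/41.5) = -67.7 J/K.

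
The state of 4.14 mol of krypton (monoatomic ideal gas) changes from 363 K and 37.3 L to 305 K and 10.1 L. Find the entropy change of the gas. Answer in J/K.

ΔS = -54 J/K

Entropy is a state function: ΔS = nC_V ln(T₂/T₁) + nR ln(V₂/V₁), with C_V = 3R/2 = 12.47 J mol⁻¹ K⁻¹ for a monoatomic ideal gas.
ΔS = 4.14 × [12.47 × ln(305/363) + 8.314 × ln(10.1/37.3)] = -54 J/K.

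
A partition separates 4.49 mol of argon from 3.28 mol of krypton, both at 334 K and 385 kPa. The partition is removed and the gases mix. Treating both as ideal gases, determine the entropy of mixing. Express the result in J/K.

ΔS_mix = 44 J/K

Mole fractions: x_A = 4.49/7.77 = 0.578, x_B = 0.422.
ΔS_mix = −R(n_A ln x_A + n_B ln x_B) = −8.314 × (4.49 ln 0.578 + 3.28 ln 0.422) = 44 J/K.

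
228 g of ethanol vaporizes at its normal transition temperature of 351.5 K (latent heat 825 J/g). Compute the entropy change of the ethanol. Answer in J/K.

Heat absorbed by the substance: Q = mL = 228 × 825 = 188100 J.
At constant T, ΔS = Q_rev/T = 188100 / 351.5 = 535 J/K.

ΔS = 535 J/K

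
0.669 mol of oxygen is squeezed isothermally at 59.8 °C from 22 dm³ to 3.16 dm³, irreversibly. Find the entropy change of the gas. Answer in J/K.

Entropy is a state function, so ΔS_gas depends only on the end states.
For an isothermal ideal gas ΔS_gas = nR ln(V₂/V₁) = 0.669 × 8.314 × ln(3.16/22) = -10.8 J/K.

ΔS_gas = -10.8 J/K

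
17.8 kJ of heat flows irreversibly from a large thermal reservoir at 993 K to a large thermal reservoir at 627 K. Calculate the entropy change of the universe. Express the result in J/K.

ΔS_hot = −Q/T_H = −17800/993 = -17.93 J/K and ΔS_cold = +Q/T_C = 17800/627 = 28.39 J/K.
ΔS_total = -17.93 + 28.39 = 10.5 J/K, positive as the second law requires.

ΔS_total = 10.5 J/K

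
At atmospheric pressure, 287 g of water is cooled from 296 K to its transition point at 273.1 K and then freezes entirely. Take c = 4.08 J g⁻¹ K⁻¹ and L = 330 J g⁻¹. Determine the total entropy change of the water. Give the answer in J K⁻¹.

ΔS = -441 J/K

Cooling step: ΔS₁ = m c ln(T_tr/T_i) = 287 × 4.08 × ln(273.1/296) = -94.29 J/K.
Phase change: ΔS₂ = −mL/T_tr = −287 × 330 / 273.1 = -346.8 J/K.
ΔS_total = (-94.29) + (-346.8) = -441 J/K.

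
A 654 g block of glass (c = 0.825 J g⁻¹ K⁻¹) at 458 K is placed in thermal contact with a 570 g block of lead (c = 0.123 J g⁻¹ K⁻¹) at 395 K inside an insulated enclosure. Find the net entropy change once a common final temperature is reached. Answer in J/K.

ΔS_total = 0.654 J/K

Energy balance: T_f = (m₁c₁T₁ + m₂c₂T₂)/(m₁c₁ + m₂c₂) = 450.76 K.
ΔS₁ = m₁c₁ ln(T_f/T₁) = 539.55 × ln(450.76/458) = -8.603 J/K.
ΔS₂ = m₂c₂ ln(T_f/T₂) = 70.11 × ln(450.76/395) = 9.257 J/K.
ΔS_total = -8.603 + 9.257 = 0.654 J/K.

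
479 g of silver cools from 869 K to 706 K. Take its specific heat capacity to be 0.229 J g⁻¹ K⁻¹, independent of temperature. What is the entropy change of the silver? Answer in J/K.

ΔS = -22.8 J/K

ΔS = ∫dQ_rev/T = m c ln(T₂/T₁) = 479 × 0.229 × ln(706/869) = -22.8 J/K.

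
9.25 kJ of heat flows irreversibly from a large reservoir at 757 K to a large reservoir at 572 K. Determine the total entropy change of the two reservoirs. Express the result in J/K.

ΔS_hot = −Q/T_H = −9250/757 = -12.22 J/K and ΔS_cold = +Q/T_C = 9250/572 = 16.17 J/K.
ΔS_total = -12.22 + 16.17 = 3.95 J/K, positive as the second law requires.

ΔS_total = 3.95 J/K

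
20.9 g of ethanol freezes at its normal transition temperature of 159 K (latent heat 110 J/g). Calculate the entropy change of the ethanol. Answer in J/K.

Heat released by the substance: Q = −mL = −20.9 × 110 = −2299 J.
At constant T, ΔS = Q_rev/T = −2299 / 159 = -14.5 J/K.

ΔS = -14.5 J/K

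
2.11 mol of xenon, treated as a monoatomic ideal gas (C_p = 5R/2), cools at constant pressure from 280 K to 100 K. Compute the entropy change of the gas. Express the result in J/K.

ΔS = -45.2 J/K

At constant pressure, ΔS = nC_p ln(T₂/T₁) with C_p = 5R/2 = 20.79 J mol⁻¹ K⁻¹.
ΔS = 2.11 × 20.79 × ln(100/280) = -45.2 J/K.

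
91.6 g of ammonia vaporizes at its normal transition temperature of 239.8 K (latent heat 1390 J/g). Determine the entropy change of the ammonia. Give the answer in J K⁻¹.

Heat absorbed by the substance: Q = mL = 91.6 × 1390 = 127324 J.
At constant T, ΔS = Q_rev/T = 127324 / 239.8 = 531 J/K.

ΔS = 531 J/K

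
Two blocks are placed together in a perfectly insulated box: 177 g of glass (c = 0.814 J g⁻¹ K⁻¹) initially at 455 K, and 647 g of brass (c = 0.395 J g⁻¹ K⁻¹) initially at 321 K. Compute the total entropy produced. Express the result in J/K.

Energy balance: T_f = (m₁c₁T₁ + m₂c₂T₂)/(m₁c₁ + m₂c₂) = 369.31 K.
ΔS₁ = m₁c₁ ln(T_f/T₁) = 144.078 × ln(369.31/455) = -30.064 J/K.
ΔS₂ = m₂c₂ ln(T_f/T₂) = 255.565 × ln(369.31/321) = 35.828 J/K.
ΔS_total = -30.064 + 35.828 = 5.76 J/K.

ΔS_total = 5.76 J/K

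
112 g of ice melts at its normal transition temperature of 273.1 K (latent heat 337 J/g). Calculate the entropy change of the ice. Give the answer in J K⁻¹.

Heat absorbed by the substance: Q = mL = 112 × 337 = 37744 J.
At constant T, ΔS = Q_rev/T = 37744 / 273.1 = 138 J/K.

ΔS = 138 J/K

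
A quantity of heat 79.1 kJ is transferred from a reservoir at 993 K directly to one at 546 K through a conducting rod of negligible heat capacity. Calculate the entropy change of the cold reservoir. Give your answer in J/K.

ΔS_cold = 145 J/K

The cold reservoir gains heat Q, so ΔS_cold = +Q/T_C = 79100/546 = 145 J/K.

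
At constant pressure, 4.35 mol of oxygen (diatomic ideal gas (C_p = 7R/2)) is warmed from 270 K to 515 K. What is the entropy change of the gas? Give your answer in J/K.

ΔS = 81.7 J/K

At constant pressure, ΔS = nC_p ln(T₂/T₁) with C_p = 7R/2 = 29.1 J mol⁻¹ K⁻¹.
ΔS = 4.35 × 29.1 × ln(515/270) = 81.7 J/K.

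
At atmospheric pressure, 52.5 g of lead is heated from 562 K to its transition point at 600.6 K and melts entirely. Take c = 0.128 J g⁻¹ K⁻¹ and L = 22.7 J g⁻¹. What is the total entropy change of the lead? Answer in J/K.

Warming step: ΔS₁ = m c ln(T_tr/T_i) = 52.5 × 0.128 × ln(600.6/562) = 0.4464 J/K.
Phase change: ΔS₂ = +mL/T_tr = 52.5 × 22.7 / 600.6 = 1.984 J/K.
ΔS_total = (0.4464) + (1.984) = 2.43 J/K.

ΔS = 2.43 J/K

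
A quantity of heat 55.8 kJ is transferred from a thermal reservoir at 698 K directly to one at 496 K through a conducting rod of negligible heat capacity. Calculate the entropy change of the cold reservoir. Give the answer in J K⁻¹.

The cold reservoir gains heat Q, so ΔS_cold = +Q/T_C = 55800/496 = 112 J/K.

ΔS_cold = 112 J/K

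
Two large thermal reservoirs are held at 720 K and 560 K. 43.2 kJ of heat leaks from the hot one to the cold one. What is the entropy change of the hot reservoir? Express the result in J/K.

The hot reservoir loses heat Q, so ΔS_hot = −Q/T_H = −43200/720 = -60 J/K.

ΔS_hot = -60 J/K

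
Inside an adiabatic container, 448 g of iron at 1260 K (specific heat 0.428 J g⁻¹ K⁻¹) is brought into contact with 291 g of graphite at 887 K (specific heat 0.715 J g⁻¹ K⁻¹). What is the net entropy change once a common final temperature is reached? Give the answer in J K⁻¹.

Energy balance: T_f = (m₁c₁T₁ + m₂c₂T₂)/(m₁c₁ + m₂c₂) = 1065.9 K.
ΔS₁ = m₁c₁ ln(T_f/T₁) = 191.744 × ln(1065.9/1260) = -32.08 J/K.
ΔS₂ = m₂c₂ ln(T_f/T₂) = 208.065 × ln(1065.9/887) = 38.23 J/K.
ΔS_total = -32.08 + 38.23 = 6.15 J/K.

ΔS_total = 6.15 J/K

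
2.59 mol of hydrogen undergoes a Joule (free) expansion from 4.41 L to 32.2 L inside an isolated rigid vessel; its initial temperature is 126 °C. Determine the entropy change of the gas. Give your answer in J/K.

ΔS_gas = 42.8 J/K

No heat is exchanged and no work is done, so the ideal-gas temperature stays constant.
Entropy is a state function; using a reversible isothermal path, ΔS_gas = nR ln(V₂/V₁) = 2.59 × 8.314 × ln(32.2/4.41) = 42.8 J/K.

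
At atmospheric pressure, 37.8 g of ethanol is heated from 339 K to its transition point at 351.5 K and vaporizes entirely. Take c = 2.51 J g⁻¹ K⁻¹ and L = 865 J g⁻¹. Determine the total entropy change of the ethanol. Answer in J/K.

Warming step: ΔS₁ = m c ln(T_tr/T_i) = 37.8 × 2.51 × ln(351.5/339) = 3.435 J/K.
Phase change: ΔS₂ = +mL/T_tr = 37.8 × 865 / 351.5 = 93.02 J/K.
ΔS_total = (3.435) + (93.02) = 96.5 J/K.

ΔS = 96.5 J/K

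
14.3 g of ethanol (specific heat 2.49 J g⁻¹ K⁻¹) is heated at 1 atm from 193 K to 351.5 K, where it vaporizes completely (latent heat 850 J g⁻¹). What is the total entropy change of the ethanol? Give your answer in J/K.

ΔS = 55.9 J/K

Warming step: ΔS₁ = m c ln(T_tr/T_i) = 14.3 × 2.49 × ln(351.5/193) = 21.35 J/K.
Phase change: ΔS₂ = +mL/T_tr = 14.3 × 850 / 351.5 = 34.58 J/K.
ΔS_total = (21.35) + (34.58) = 55.9 J/K.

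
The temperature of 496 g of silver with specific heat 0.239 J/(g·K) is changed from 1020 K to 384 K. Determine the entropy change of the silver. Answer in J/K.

ΔS = -116 J/K

ΔS = ∫dQ_rev/T = m c ln(T₂/T₁) = 496 × 0.239 × ln(384/1020) = -116 J/K.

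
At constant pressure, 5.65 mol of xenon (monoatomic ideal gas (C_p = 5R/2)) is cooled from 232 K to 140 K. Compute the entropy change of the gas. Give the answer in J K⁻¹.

At constant pressure, ΔS = nC_p ln(T₂/T₁) with C_p = 5R/2 = 20.79 J mol⁻¹ K⁻¹.
ΔS = 5.65 × 20.79 × ln(140/232) = -59.3 J/K.

ΔS = -59.3 J/K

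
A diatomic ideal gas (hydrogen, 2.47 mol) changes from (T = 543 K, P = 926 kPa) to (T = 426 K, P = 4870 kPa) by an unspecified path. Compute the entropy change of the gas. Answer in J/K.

ΔS = nC_p ln(T₂/T₁) − nR ln(P₂/P₁), with C_p = 7R/2 = 29.1 J mol⁻¹ K⁻¹ for a diatomic ideal gas.
ΔS = 2.47 × [29.1 × ln(426/543) − 8.314 × ln(4870/926)] = -51.5 J/K.

ΔS = -51.5 J/K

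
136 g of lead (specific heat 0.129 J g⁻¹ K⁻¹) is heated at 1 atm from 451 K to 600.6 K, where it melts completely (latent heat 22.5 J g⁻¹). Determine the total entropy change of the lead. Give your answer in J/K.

ΔS = 10.1 J/K

Warming step: ΔS₁ = m c ln(T_tr/T_i) = 136 × 0.129 × ln(600.6/451) = 5.026 J/K.
Phase change: ΔS₂ = +mL/T_tr = 136 × 22.5 / 600.6 = 5.095 J/K.
ΔS_total = (5.026) + (5.095) = 10.1 J/K.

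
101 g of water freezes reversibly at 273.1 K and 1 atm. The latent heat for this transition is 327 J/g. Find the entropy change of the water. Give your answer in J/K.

ΔS = -121 J/K

Heat released by the substance: Q = −mL = −101 × 327 = −33027 J.
At constant T, ΔS = Q_rev/T = −33027 / 273.1 = -121 J/K.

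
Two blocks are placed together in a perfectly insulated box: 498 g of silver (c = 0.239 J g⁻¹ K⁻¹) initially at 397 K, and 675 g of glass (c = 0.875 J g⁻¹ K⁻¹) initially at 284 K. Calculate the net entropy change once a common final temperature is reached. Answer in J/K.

Energy balance: T_f = (m₁c₁T₁ + m₂c₂T₂)/(m₁c₁ + m₂c₂) = 302.95 K.
ΔS₁ = m₁c₁ ln(T_f/T₁) = 119.022 × ln(302.95/397) = -32.18 J/K.
ΔS₂ = m₂c₂ ln(T_f/T₂) = 590.625 × ln(302.95/284) = 38.16 J/K.
ΔS_total = -32.18 + 38.16 = 5.98 J/K.

ΔS_total = 5.98 J/K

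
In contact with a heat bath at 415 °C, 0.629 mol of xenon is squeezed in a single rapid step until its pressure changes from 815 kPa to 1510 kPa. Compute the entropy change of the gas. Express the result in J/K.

ΔS_gas = -3.22 J/K

Entropy is a state function, so ΔS_gas depends only on the end states.
For an isothermal ideal gas ΔS_gas = nR ln(P₁/P₂) = 0.629 × 8.314 × ln(815/1510) = -3.22 J/K.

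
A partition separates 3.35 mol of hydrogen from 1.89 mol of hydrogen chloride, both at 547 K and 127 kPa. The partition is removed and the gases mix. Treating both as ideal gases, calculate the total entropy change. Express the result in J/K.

Mole fractions: x_A = 3.35/5.24 = 0.639, x_B = 0.361.
ΔS_mix = −R(n_A ln x_A + n_B ln x_B) = −8.314 × (3.35 ln 0.639 + 1.89 ln 0.361) = 28.5 J/K.

ΔS_mix = 28.5 J/K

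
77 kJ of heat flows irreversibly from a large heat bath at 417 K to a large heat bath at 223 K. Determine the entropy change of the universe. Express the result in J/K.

ΔS_hot = −Q/T_H = −77000/417 = -184.7 J/K and ΔS_cold = +Q/T_C = 77000/223 = 345.3 J/K.
ΔS_total = -184.7 + 345.3 = 161 J/K, positive as the second law requires.

ΔS_total = 161 J/K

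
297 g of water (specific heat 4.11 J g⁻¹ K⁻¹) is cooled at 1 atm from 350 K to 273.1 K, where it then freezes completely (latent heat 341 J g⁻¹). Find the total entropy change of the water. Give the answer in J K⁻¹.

ΔS = -674 J/K

Cooling step: ΔS₁ = m c ln(T_tr/T_i) = 297 × 4.11 × ln(273.1/350) = -302.8 J/K.
Phase change: ΔS₂ = −mL/T_tr = −297 × 341 / 273.1 = -370.8 J/K.
ΔS_total = (-302.8) + (-370.8) = -674 J/K.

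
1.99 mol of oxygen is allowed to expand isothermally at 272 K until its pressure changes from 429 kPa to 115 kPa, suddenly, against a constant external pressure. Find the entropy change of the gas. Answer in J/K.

Entropy is a state function, so ΔS_gas depends only on the end states.
For an isothermal ideal gas ΔS_gas = nR ln(P₁/P₂) = 1.99 × 8.314 × ln(429/115) = 21.8 J/K.

ΔS_gas = 21.8 J/K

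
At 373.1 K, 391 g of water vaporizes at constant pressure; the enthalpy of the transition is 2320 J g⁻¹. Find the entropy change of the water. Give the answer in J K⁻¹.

Heat absorbed by the substance: Q = mL = 391 × 2320 = 907120 J.
At constant T, ΔS = Q_rev/T = 907120 / 373.1 = 2430 J/K.

ΔS = 2430 J/K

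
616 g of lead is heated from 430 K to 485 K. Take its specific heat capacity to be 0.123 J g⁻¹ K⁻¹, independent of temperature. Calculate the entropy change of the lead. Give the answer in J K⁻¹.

ΔS = 9.12 J/K

ΔS = ∫dQ_rev/T = m c ln(T₂/T₁) = 616 × 0.123 × ln(485/430) = 9.12 J/K.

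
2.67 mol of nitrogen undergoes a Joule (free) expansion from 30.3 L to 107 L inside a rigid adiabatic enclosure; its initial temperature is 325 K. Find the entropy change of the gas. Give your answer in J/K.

For an ideal gas in free expansion Q = 0 and W = 0, so T is unchanged.
Entropy is a state function; using a reversible isothermal path, ΔS_gas = nR ln(V₂/V₁) = 2.67 × 8.314 × ln(107/30.3) = 28 J/K.

ΔS_gas = 28 J/K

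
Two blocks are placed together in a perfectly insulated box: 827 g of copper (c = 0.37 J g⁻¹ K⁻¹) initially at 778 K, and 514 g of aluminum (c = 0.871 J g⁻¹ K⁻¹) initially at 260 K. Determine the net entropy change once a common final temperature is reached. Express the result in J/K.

Energy balance: T_f = (m₁c₁T₁ + m₂c₂T₂)/(m₁c₁ + m₂c₂) = 470.3 K.
ΔS₁ = m₁c₁ ln(T_f/T₁) = 305.99 × ln(470.3/778) = -154 J/K.
ΔS₂ = m₂c₂ ln(T_f/T₂) = 447.694 × ln(470.3/260) = 265.3 J/K.
ΔS_total = -154 + 265.3 = 111 J/K.

ΔS_total = 111 J/K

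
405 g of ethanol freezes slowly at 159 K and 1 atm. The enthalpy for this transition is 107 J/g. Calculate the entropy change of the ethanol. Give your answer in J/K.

Heat released by the substance: Q = −mL = −405 × 107 = −43335 J.
At constant T, ΔS = Q_rev/T = −43335 / 159 = -273 J/K.

ΔS = -273 J/K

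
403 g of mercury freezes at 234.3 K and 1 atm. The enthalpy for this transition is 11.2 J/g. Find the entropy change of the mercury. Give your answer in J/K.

Heat released by the substance: Q = −mL = −403 × 11.2 = −4513.6 J.
At constant T, ΔS = Q_rev/T = −4513.6 / 234.3 = -19.3 J/K.

ΔS = -19.3 J/K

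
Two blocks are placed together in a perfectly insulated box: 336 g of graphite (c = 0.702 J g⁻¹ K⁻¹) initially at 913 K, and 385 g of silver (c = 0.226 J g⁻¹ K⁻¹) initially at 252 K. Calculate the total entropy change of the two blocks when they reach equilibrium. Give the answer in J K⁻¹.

ΔS_total = 41.9 J/K

Energy balance: T_f = (m₁c₁T₁ + m₂c₂T₂)/(m₁c₁ + m₂c₂) = 734.87 K.
ΔS₁ = m₁c₁ ln(T_f/T₁) = 235.872 × ln(734.87/913) = -51.19 J/K.
ΔS₂ = m₂c₂ ln(T_f/T₂) = 87.01 × ln(734.87/252) = 93.12 J/K.
ΔS_total = -51.19 + 93.12 = 41.9 J/K.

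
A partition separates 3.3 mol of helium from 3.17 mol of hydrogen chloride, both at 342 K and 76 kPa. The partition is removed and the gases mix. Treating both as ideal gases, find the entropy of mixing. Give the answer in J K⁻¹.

Mole fractions: x_A = 3.3/6.47 = 0.51, x_B = 0.49.
ΔS_mix = −R(n_A ln x_A + n_B ln x_B) = −8.314 × (3.3 ln 0.51 + 3.17 ln 0.49) = 37.3 J/K.

ΔS_mix = 37.3 J/K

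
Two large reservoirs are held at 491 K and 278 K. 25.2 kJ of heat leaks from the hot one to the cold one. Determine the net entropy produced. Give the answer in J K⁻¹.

ΔS_hot = −Q/T_H = −25200/491 = -51.32 J/K and ΔS_cold = +Q/T_C = 25200/278 = 90.65 J/K.
ΔS_total = -51.32 + 90.65 = 39.3 J/K, positive as the second law requires.

ΔS_total = 39.3 J/K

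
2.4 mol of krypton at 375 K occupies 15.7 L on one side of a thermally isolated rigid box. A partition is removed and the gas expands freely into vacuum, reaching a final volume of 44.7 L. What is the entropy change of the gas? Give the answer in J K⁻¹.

ΔS_gas = 20.9 J/K

For an ideal gas in free expansion Q = 0 and W = 0, so T is unchanged.
Entropy is a state function; using a reversible isothermal path, ΔS_gas = nR ln(V₂/V₁) = 2.4 × 8.314 × ln(44.7/15.7) = 20.9 J/K.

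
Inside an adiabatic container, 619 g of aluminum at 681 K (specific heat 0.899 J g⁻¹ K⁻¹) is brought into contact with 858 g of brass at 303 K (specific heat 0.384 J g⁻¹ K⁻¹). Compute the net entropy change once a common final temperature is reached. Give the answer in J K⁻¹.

Energy balance: T_f = (m₁c₁T₁ + m₂c₂T₂)/(m₁c₁ + m₂c₂) = 540.43 K.
ΔS₁ = m₁c₁ ln(T_f/T₁) = 556.481 × ln(540.43/681) = -128.66 J/K.
ΔS₂ = m₂c₂ ln(T_f/T₂) = 329.472 × ln(540.43/303) = 190.64 J/K.
ΔS_total = -128.66 + 190.64 = 62 J/K.

ΔS_total = 62 J/K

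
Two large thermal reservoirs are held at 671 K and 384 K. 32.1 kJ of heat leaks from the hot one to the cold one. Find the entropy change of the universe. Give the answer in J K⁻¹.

ΔS_total = 35.8 J/K

ΔS_hot = −Q/T_H = −32100/671 = -47.84 J/K and ΔS_cold = +Q/T_C = 32100/384 = 83.59 J/K.
ΔS_total = -47.84 + 83.59 = 35.8 J/K, positive as the second law requires.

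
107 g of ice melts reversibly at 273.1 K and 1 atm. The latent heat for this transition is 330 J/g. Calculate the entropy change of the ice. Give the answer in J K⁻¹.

Heat absorbed by the substance: Q = mL = 107 × 330 = 35310 J.
At constant T, ΔS = Q_rev/T = 35310 / 273.1 = 129 J/K.

ΔS = 129 J/K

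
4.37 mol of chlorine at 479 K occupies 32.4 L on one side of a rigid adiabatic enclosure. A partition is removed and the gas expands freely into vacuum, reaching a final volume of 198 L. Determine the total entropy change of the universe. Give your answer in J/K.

No heat is exchanged and no work is done, so the ideal-gas temperature stays constant.
Entropy is a state function; using a reversible isothermal path, ΔS_gas = nR ln(V₂/V₁) = 4.37 × 8.314 × ln(198/32.4) = 65.8 J/K.
The insulated surroundings exchange no heat, so ΔS_surr = 0 and ΔS_universe = ΔS_gas.

ΔS_universe = 65.8 J/K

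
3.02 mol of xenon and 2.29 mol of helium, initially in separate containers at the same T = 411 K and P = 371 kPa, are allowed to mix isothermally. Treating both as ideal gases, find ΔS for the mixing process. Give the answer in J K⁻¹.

Mole fractions: x_A = 3.02/5.31 = 0.569, x_B = 0.431.
ΔS_mix = −R(n_A ln x_A + n_B ln x_B) = −8.314 × (3.02 ln 0.569 + 2.29 ln 0.431) = 30.2 J/K.

ΔS_mix = 30.2 J/K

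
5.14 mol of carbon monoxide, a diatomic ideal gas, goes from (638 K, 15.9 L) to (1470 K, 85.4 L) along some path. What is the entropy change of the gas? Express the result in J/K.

Entropy is a state function: ΔS = nC_V ln(T₂/T₁) + nR ln(V₂/V₁), with C_V = 5R/2 = 20.79 J mol⁻¹ K⁻¹ for a diatomic ideal gas.
ΔS = 5.14 × [20.79 × ln(1470/638) + 8.314 × ln(85.4/15.9)] = 161 J/K.

ΔS = 161 J/K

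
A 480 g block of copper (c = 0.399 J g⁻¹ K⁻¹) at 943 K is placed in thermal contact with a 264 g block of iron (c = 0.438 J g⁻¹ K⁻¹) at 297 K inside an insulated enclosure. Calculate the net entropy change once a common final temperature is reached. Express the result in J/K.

ΔS_total = 42 J/K

Energy balance: T_f = (m₁c₁T₁ + m₂c₂T₂)/(m₁c₁ + m₂c₂) = 699.8 K.
ΔS₁ = m₁c₁ ln(T_f/T₁) = 191.52 × ln(699.8/943) = -57.12 J/K.
ΔS₂ = m₂c₂ ln(T_f/T₂) = 115.632 × ln(699.8/297) = 99.1 J/K.
ΔS_total = -57.12 + 99.1 = 42 J/K.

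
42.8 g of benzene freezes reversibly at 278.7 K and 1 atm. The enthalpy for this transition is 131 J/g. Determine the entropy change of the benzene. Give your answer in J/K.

ΔS = -20.1 J/K

Heat released by the substance: Q = −mL = −42.8 × 131 = −5606.8 J.
At constant T, ΔS = Q_rev/T = −5606.8 / 278.7 = -20.1 J/K.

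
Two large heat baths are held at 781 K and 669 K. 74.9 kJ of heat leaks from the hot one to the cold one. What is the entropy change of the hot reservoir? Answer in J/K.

ΔS_hot = -95.9 J/K

The hot reservoir loses heat Q, so ΔS_hot = −Q/T_H = −74900/781 = -95.9 J/K.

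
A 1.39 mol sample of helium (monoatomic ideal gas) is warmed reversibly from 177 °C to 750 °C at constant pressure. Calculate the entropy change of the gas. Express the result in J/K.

ΔS = 23.7 J/K

In kelvin: T₁ = 450.15 K, T₂ = 1023.15 K. At constant pressure, ΔS = nC_p ln(T₂/T₁) with C_p = 5R/2 = 20.79 J mol⁻¹ K⁻¹.
ΔS = 1.39 × 20.79 × ln(1023.15/450.15) = 23.7 J/K.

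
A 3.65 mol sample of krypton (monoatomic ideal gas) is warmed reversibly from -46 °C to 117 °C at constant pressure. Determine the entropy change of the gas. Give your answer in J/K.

In kelvin: T₁ = 227.15 K, T₂ = 390.15 K. At constant pressure, ΔS = nC_p ln(T₂/T₁) with C_p = 5R/2 = 20.79 J mol⁻¹ K⁻¹.
ΔS = 3.65 × 20.79 × ln(390.15/227.15) = 41 J/K.

ΔS = 41 J/K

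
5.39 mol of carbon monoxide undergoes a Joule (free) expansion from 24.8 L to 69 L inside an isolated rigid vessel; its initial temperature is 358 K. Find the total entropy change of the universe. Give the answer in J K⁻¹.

ΔS_universe = 45.9 J/K

For an ideal gas in free expansion Q = 0 and W = 0, so T is unchanged.
Entropy is a state function; using a reversible isothermal path, ΔS_gas = nR ln(V₂/V₁) = 5.39 × 8.314 × ln(69/24.8) = 45.9 J/K.
The insulated surroundings exchange no heat, so ΔS_surr = 0 and ΔS_universe = ΔS_gas.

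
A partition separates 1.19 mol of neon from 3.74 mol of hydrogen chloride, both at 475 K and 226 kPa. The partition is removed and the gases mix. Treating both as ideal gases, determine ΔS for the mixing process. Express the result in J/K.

ΔS_mix = 22.7 J/K

Mole fractions: x_A = 1.19/4.93 = 0.241, x_B = 0.759.
ΔS_mix = −R(n_A ln x_A + n_B ln x_B) = −8.314 × (1.19 ln 0.241 + 3.74 ln 0.759) = 22.7 J/K.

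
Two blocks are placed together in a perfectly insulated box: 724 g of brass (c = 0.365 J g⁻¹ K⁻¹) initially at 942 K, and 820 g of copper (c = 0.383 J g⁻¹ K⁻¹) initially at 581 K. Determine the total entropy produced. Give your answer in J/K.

Energy balance: T_f = (m₁c₁T₁ + m₂c₂T₂)/(m₁c₁ + m₂c₂) = 745.96 K.
ΔS₁ = m₁c₁ ln(T_f/T₁) = 264.26 × ln(745.96/942) = -61.66 J/K.
ΔS₂ = m₂c₂ ln(T_f/T₂) = 314.06 × ln(745.96/581) = 78.49 J/K.
ΔS_total = -61.66 + 78.49 = 16.8 J/K.

ΔS_total = 16.8 J/K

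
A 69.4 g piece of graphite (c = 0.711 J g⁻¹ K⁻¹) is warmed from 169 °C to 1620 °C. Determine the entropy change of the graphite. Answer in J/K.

In kelvin: T₁ = 442.15 K, T₂ = 1893.15 K. ΔS = ∫dQ_rev/T = m c ln(T₂/T₁) = 69.4 × 0.711 × ln(1893.15/442.15) = 71.8 J/K.

ΔS = 71.8 J/K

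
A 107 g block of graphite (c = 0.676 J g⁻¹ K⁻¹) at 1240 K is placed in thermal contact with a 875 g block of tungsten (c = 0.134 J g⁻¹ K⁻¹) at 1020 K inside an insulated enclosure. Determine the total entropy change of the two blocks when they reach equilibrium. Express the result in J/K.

ΔS_total = 0.865 J/K

Energy balance: T_f = (m₁c₁T₁ + m₂c₂T₂)/(m₁c₁ + m₂c₂) = 1103.9 K.
ΔS₁ = m₁c₁ ln(T_f/T₁) = 72.332 × ln(1103.9/1240) = -8.407 J/K.
ΔS₂ = m₂c₂ ln(T_f/T₂) = 117.25 × ln(1103.9/1020) = 9.272 J/K.
ΔS_total = -8.407 + 9.272 = 0.865 J/K.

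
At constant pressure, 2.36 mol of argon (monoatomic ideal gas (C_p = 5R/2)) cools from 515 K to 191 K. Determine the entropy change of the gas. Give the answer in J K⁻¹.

ΔS = -48.7 J/K

At constant pressure, ΔS = nC_p ln(T₂/T₁) with C_p = 5R/2 = 20.79 J mol⁻¹ K⁻¹.
ΔS = 2.36 × 20.79 × ln(191/515) = -48.7 J/K.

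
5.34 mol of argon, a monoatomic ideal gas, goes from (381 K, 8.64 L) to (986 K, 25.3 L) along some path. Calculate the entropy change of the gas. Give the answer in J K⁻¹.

ΔS = 111 J/K

Entropy is a state function: ΔS = nC_V ln(T₂/T₁) + nR ln(V₂/V₁), with C_V = 3R/2 = 12.47 J mol⁻¹ K⁻¹ for a monoatomic ideal gas.
ΔS = 5.34 × [12.47 × ln(986/381) + 8.314 × ln(25.3/8.64)] = 111 J/K.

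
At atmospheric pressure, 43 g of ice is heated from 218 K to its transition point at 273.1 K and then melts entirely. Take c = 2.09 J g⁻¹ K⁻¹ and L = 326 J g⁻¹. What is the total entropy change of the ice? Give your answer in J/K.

Warming step: ΔS₁ = m c ln(T_tr/T_i) = 43 × 2.09 × ln(273.1/218) = 20.25 J/K.
Phase change: ΔS₂ = +mL/T_tr = 43 × 326 / 273.1 = 51.33 J/K.
ΔS_total = (20.25) + (51.33) = 71.6 J/K.

ΔS = 71.6 J/K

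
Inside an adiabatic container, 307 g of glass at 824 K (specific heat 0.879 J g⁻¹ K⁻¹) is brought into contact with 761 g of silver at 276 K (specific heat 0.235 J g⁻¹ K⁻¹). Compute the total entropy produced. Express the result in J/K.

ΔS_total = 57.4 J/K

Energy balance: T_f = (m₁c₁T₁ + m₂c₂T₂)/(m₁c₁ + m₂c₂) = 605.58 K.
ΔS₁ = m₁c₁ ln(T_f/T₁) = 269.853 × ln(605.58/824) = -83.11 J/K.
ΔS₂ = m₂c₂ ln(T_f/T₂) = 178.835 × ln(605.58/276) = 140.5 J/K.
ΔS_total = -83.11 + 140.5 = 57.4 J/K.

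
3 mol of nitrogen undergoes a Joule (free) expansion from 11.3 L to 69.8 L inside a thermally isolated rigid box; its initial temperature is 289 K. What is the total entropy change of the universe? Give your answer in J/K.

No heat is exchanged and no work is done, so the ideal-gas temperature stays constant.
Entropy is a state function; using a reversible isothermal path, ΔS_gas = nR ln(V₂/V₁) = 3 × 8.314 × ln(69.8/11.3) = 45.4 J/K.
The insulated surroundings exchange no heat, so ΔS_surr = 0 and ΔS_universe = ΔS_gas.

ΔS_universe = 45.4 J/K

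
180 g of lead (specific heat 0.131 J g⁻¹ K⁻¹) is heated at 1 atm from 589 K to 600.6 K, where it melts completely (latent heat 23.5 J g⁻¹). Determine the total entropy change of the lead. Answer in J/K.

ΔS = 7.5 J/K

Warming step: ΔS₁ = m c ln(T_tr/T_i) = 180 × 0.131 × ln(600.6/589) = 0.4599 J/K.
Phase change: ΔS₂ = +mL/T_tr = 180 × 23.5 / 600.6 = 7.043 J/K.
ΔS_total = (0.4599) + (7.043) = 7.5 J/K.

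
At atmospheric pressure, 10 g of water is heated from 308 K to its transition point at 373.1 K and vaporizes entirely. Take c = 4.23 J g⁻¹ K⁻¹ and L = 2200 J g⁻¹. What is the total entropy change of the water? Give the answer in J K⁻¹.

Warming step: ΔS₁ = m c ln(T_tr/T_i) = 10 × 4.23 × ln(373.1/308) = 8.111 J/K.
Phase change: ΔS₂ = +mL/T_tr = 10 × 2200 / 373.1 = 58.97 J/K.
ΔS_total = (8.111) + (58.97) = 67.1 J/K.

ΔS = 67.1 J/K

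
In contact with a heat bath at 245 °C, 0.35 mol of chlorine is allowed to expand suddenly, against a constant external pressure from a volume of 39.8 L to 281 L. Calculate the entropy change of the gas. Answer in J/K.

Entropy is a state function, so ΔS_gas depends only on the end states.
For an isothermal ideal gas ΔS_gas = nR ln(V₂/V₁) = 0.35 × 8.314 × ln(281/39.8) = 5.69 J/K.

ΔS_gas = 5.69 J/K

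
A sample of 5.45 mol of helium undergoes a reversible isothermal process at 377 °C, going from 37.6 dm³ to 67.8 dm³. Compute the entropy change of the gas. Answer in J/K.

ΔS_gas = 26.7 J/K

For an isothermal ideal gas ΔS_gas = nR ln(V₂/V₁) = 5.45 × 8.314 × ln(67.8/37.6) = 26.7 J/K.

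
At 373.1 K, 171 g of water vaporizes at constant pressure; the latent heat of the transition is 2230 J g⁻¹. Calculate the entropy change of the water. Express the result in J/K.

ΔS = 1020 J/K

Heat absorbed by the substance: Q = mL = 171 × 2230 = 381330 J.
At constant T, ΔS = Q_rev/T = 381330 / 373.1 = 1020 J/K.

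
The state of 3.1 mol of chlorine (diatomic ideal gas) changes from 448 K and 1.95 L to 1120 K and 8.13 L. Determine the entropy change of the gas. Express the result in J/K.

ΔS = 95.8 J/K

Entropy is a state function: ΔS = nC_V ln(T₂/T₁) + nR ln(V₂/V₁), with C_V = 5R/2 = 20.79 J mol⁻¹ K⁻¹ for a diatomic ideal gas.
ΔS = 3.1 × [20.79 × ln(1120/448) + 8.314 × ln(8.13/1.95)] = 95.8 J/K.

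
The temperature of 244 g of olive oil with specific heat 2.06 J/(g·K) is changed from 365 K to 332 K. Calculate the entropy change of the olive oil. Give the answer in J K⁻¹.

ΔS = ∫dQ_rev/T = m c ln(T₂/T₁) = 244 × 2.06 × ln(332/365) = -47.6 J/K.

ΔS = -47.6 J/K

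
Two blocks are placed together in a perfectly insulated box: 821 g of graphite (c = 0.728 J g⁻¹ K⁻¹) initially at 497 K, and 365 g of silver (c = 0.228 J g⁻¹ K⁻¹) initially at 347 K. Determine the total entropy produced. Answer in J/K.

ΔS_total = 4.31 J/K

Energy balance: T_f = (m₁c₁T₁ + m₂c₂T₂)/(m₁c₁ + m₂c₂) = 478.67 K.
ΔS₁ = m₁c₁ ln(T_f/T₁) = 597.688 × ln(478.67/497) = -22.46 J/K.
ΔS₂ = m₂c₂ ln(T_f/T₂) = 83.22 × ln(478.67/347) = 26.77 J/K.
ΔS_total = -22.46 + 26.77 = 4.31 J/K.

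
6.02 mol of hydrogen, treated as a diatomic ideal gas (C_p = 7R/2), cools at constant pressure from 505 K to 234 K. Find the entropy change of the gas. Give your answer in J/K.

At constant pressure, ΔS = nC_p ln(T₂/T₁) with C_p = 7R/2 = 29.1 J mol⁻¹ K⁻¹.
ΔS = 6.02 × 29.1 × ln(234/505) = -135 J/K.

ΔS = -135 J/K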